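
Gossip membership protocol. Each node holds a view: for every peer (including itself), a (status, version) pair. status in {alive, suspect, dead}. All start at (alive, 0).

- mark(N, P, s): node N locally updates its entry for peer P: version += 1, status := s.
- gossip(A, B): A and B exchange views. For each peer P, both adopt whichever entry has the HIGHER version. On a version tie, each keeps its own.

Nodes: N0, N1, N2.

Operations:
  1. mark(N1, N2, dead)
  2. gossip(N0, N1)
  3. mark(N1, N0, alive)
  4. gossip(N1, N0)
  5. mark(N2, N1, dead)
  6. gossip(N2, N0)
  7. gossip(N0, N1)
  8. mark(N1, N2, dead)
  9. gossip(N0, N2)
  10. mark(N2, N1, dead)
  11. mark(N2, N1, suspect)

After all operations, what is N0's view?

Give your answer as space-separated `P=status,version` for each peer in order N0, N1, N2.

Answer: N0=alive,1 N1=dead,1 N2=dead,1

Derivation:
Op 1: N1 marks N2=dead -> (dead,v1)
Op 2: gossip N0<->N1 -> N0.N0=(alive,v0) N0.N1=(alive,v0) N0.N2=(dead,v1) | N1.N0=(alive,v0) N1.N1=(alive,v0) N1.N2=(dead,v1)
Op 3: N1 marks N0=alive -> (alive,v1)
Op 4: gossip N1<->N0 -> N1.N0=(alive,v1) N1.N1=(alive,v0) N1.N2=(dead,v1) | N0.N0=(alive,v1) N0.N1=(alive,v0) N0.N2=(dead,v1)
Op 5: N2 marks N1=dead -> (dead,v1)
Op 6: gossip N2<->N0 -> N2.N0=(alive,v1) N2.N1=(dead,v1) N2.N2=(dead,v1) | N0.N0=(alive,v1) N0.N1=(dead,v1) N0.N2=(dead,v1)
Op 7: gossip N0<->N1 -> N0.N0=(alive,v1) N0.N1=(dead,v1) N0.N2=(dead,v1) | N1.N0=(alive,v1) N1.N1=(dead,v1) N1.N2=(dead,v1)
Op 8: N1 marks N2=dead -> (dead,v2)
Op 9: gossip N0<->N2 -> N0.N0=(alive,v1) N0.N1=(dead,v1) N0.N2=(dead,v1) | N2.N0=(alive,v1) N2.N1=(dead,v1) N2.N2=(dead,v1)
Op 10: N2 marks N1=dead -> (dead,v2)
Op 11: N2 marks N1=suspect -> (suspect,v3)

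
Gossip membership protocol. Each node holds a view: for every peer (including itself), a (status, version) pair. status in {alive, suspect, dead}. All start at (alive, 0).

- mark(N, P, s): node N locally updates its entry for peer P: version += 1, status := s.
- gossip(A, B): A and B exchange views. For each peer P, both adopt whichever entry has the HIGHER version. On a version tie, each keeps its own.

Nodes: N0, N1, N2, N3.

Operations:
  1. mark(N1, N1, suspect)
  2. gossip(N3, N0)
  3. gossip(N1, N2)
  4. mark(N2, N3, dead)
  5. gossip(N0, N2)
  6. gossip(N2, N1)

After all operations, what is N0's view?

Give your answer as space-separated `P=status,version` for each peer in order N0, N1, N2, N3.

Answer: N0=alive,0 N1=suspect,1 N2=alive,0 N3=dead,1

Derivation:
Op 1: N1 marks N1=suspect -> (suspect,v1)
Op 2: gossip N3<->N0 -> N3.N0=(alive,v0) N3.N1=(alive,v0) N3.N2=(alive,v0) N3.N3=(alive,v0) | N0.N0=(alive,v0) N0.N1=(alive,v0) N0.N2=(alive,v0) N0.N3=(alive,v0)
Op 3: gossip N1<->N2 -> N1.N0=(alive,v0) N1.N1=(suspect,v1) N1.N2=(alive,v0) N1.N3=(alive,v0) | N2.N0=(alive,v0) N2.N1=(suspect,v1) N2.N2=(alive,v0) N2.N3=(alive,v0)
Op 4: N2 marks N3=dead -> (dead,v1)
Op 5: gossip N0<->N2 -> N0.N0=(alive,v0) N0.N1=(suspect,v1) N0.N2=(alive,v0) N0.N3=(dead,v1) | N2.N0=(alive,v0) N2.N1=(suspect,v1) N2.N2=(alive,v0) N2.N3=(dead,v1)
Op 6: gossip N2<->N1 -> N2.N0=(alive,v0) N2.N1=(suspect,v1) N2.N2=(alive,v0) N2.N3=(dead,v1) | N1.N0=(alive,v0) N1.N1=(suspect,v1) N1.N2=(alive,v0) N1.N3=(dead,v1)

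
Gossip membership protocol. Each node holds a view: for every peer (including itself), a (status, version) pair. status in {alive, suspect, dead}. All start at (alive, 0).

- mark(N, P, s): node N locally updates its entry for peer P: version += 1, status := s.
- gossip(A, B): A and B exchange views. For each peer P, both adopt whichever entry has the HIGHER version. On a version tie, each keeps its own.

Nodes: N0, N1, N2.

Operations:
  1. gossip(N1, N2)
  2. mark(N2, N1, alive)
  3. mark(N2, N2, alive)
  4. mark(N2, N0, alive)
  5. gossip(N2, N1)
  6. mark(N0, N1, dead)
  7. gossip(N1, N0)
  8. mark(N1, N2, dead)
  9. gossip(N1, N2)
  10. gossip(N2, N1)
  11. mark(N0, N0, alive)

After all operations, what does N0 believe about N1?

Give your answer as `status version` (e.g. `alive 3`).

Answer: dead 1

Derivation:
Op 1: gossip N1<->N2 -> N1.N0=(alive,v0) N1.N1=(alive,v0) N1.N2=(alive,v0) | N2.N0=(alive,v0) N2.N1=(alive,v0) N2.N2=(alive,v0)
Op 2: N2 marks N1=alive -> (alive,v1)
Op 3: N2 marks N2=alive -> (alive,v1)
Op 4: N2 marks N0=alive -> (alive,v1)
Op 5: gossip N2<->N1 -> N2.N0=(alive,v1) N2.N1=(alive,v1) N2.N2=(alive,v1) | N1.N0=(alive,v1) N1.N1=(alive,v1) N1.N2=(alive,v1)
Op 6: N0 marks N1=dead -> (dead,v1)
Op 7: gossip N1<->N0 -> N1.N0=(alive,v1) N1.N1=(alive,v1) N1.N2=(alive,v1) | N0.N0=(alive,v1) N0.N1=(dead,v1) N0.N2=(alive,v1)
Op 8: N1 marks N2=dead -> (dead,v2)
Op 9: gossip N1<->N2 -> N1.N0=(alive,v1) N1.N1=(alive,v1) N1.N2=(dead,v2) | N2.N0=(alive,v1) N2.N1=(alive,v1) N2.N2=(dead,v2)
Op 10: gossip N2<->N1 -> N2.N0=(alive,v1) N2.N1=(alive,v1) N2.N2=(dead,v2) | N1.N0=(alive,v1) N1.N1=(alive,v1) N1.N2=(dead,v2)
Op 11: N0 marks N0=alive -> (alive,v2)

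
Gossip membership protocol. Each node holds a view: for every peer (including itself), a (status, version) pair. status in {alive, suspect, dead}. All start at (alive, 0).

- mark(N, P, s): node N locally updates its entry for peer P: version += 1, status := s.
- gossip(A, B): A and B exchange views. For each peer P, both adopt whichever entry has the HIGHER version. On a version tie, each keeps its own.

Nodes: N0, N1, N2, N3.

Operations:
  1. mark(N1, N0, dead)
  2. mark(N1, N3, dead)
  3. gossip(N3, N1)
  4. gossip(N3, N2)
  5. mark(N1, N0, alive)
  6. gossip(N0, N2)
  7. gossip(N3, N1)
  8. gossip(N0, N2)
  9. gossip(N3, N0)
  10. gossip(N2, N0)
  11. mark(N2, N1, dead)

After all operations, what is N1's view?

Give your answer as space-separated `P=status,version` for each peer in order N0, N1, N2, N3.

Answer: N0=alive,2 N1=alive,0 N2=alive,0 N3=dead,1

Derivation:
Op 1: N1 marks N0=dead -> (dead,v1)
Op 2: N1 marks N3=dead -> (dead,v1)
Op 3: gossip N3<->N1 -> N3.N0=(dead,v1) N3.N1=(alive,v0) N3.N2=(alive,v0) N3.N3=(dead,v1) | N1.N0=(dead,v1) N1.N1=(alive,v0) N1.N2=(alive,v0) N1.N3=(dead,v1)
Op 4: gossip N3<->N2 -> N3.N0=(dead,v1) N3.N1=(alive,v0) N3.N2=(alive,v0) N3.N3=(dead,v1) | N2.N0=(dead,v1) N2.N1=(alive,v0) N2.N2=(alive,v0) N2.N3=(dead,v1)
Op 5: N1 marks N0=alive -> (alive,v2)
Op 6: gossip N0<->N2 -> N0.N0=(dead,v1) N0.N1=(alive,v0) N0.N2=(alive,v0) N0.N3=(dead,v1) | N2.N0=(dead,v1) N2.N1=(alive,v0) N2.N2=(alive,v0) N2.N3=(dead,v1)
Op 7: gossip N3<->N1 -> N3.N0=(alive,v2) N3.N1=(alive,v0) N3.N2=(alive,v0) N3.N3=(dead,v1) | N1.N0=(alive,v2) N1.N1=(alive,v0) N1.N2=(alive,v0) N1.N3=(dead,v1)
Op 8: gossip N0<->N2 -> N0.N0=(dead,v1) N0.N1=(alive,v0) N0.N2=(alive,v0) N0.N3=(dead,v1) | N2.N0=(dead,v1) N2.N1=(alive,v0) N2.N2=(alive,v0) N2.N3=(dead,v1)
Op 9: gossip N3<->N0 -> N3.N0=(alive,v2) N3.N1=(alive,v0) N3.N2=(alive,v0) N3.N3=(dead,v1) | N0.N0=(alive,v2) N0.N1=(alive,v0) N0.N2=(alive,v0) N0.N3=(dead,v1)
Op 10: gossip N2<->N0 -> N2.N0=(alive,v2) N2.N1=(alive,v0) N2.N2=(alive,v0) N2.N3=(dead,v1) | N0.N0=(alive,v2) N0.N1=(alive,v0) N0.N2=(alive,v0) N0.N3=(dead,v1)
Op 11: N2 marks N1=dead -> (dead,v1)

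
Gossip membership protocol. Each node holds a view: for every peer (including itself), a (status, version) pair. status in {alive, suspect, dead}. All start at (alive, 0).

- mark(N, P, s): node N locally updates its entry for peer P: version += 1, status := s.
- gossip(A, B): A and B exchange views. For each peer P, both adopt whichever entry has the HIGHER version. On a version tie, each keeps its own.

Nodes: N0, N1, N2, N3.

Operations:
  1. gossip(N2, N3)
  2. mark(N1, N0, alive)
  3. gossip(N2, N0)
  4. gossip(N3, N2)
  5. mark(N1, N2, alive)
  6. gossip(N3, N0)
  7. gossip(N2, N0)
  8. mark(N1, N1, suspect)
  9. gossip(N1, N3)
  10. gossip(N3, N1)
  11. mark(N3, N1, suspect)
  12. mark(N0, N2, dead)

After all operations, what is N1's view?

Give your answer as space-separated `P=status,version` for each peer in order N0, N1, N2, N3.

Op 1: gossip N2<->N3 -> N2.N0=(alive,v0) N2.N1=(alive,v0) N2.N2=(alive,v0) N2.N3=(alive,v0) | N3.N0=(alive,v0) N3.N1=(alive,v0) N3.N2=(alive,v0) N3.N3=(alive,v0)
Op 2: N1 marks N0=alive -> (alive,v1)
Op 3: gossip N2<->N0 -> N2.N0=(alive,v0) N2.N1=(alive,v0) N2.N2=(alive,v0) N2.N3=(alive,v0) | N0.N0=(alive,v0) N0.N1=(alive,v0) N0.N2=(alive,v0) N0.N3=(alive,v0)
Op 4: gossip N3<->N2 -> N3.N0=(alive,v0) N3.N1=(alive,v0) N3.N2=(alive,v0) N3.N3=(alive,v0) | N2.N0=(alive,v0) N2.N1=(alive,v0) N2.N2=(alive,v0) N2.N3=(alive,v0)
Op 5: N1 marks N2=alive -> (alive,v1)
Op 6: gossip N3<->N0 -> N3.N0=(alive,v0) N3.N1=(alive,v0) N3.N2=(alive,v0) N3.N3=(alive,v0) | N0.N0=(alive,v0) N0.N1=(alive,v0) N0.N2=(alive,v0) N0.N3=(alive,v0)
Op 7: gossip N2<->N0 -> N2.N0=(alive,v0) N2.N1=(alive,v0) N2.N2=(alive,v0) N2.N3=(alive,v0) | N0.N0=(alive,v0) N0.N1=(alive,v0) N0.N2=(alive,v0) N0.N3=(alive,v0)
Op 8: N1 marks N1=suspect -> (suspect,v1)
Op 9: gossip N1<->N3 -> N1.N0=(alive,v1) N1.N1=(suspect,v1) N1.N2=(alive,v1) N1.N3=(alive,v0) | N3.N0=(alive,v1) N3.N1=(suspect,v1) N3.N2=(alive,v1) N3.N3=(alive,v0)
Op 10: gossip N3<->N1 -> N3.N0=(alive,v1) N3.N1=(suspect,v1) N3.N2=(alive,v1) N3.N3=(alive,v0) | N1.N0=(alive,v1) N1.N1=(suspect,v1) N1.N2=(alive,v1) N1.N3=(alive,v0)
Op 11: N3 marks N1=suspect -> (suspect,v2)
Op 12: N0 marks N2=dead -> (dead,v1)

Answer: N0=alive,1 N1=suspect,1 N2=alive,1 N3=alive,0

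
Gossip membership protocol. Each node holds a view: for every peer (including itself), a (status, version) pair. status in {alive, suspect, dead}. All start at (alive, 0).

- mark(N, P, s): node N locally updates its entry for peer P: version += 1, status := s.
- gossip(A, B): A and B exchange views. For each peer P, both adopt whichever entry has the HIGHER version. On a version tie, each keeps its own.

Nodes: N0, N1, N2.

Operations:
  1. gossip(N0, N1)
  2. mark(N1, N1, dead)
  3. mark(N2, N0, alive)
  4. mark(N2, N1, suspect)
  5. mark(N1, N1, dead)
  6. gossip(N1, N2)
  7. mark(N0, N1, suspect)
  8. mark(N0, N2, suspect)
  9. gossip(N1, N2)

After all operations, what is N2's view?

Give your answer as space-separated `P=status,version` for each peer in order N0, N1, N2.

Op 1: gossip N0<->N1 -> N0.N0=(alive,v0) N0.N1=(alive,v0) N0.N2=(alive,v0) | N1.N0=(alive,v0) N1.N1=(alive,v0) N1.N2=(alive,v0)
Op 2: N1 marks N1=dead -> (dead,v1)
Op 3: N2 marks N0=alive -> (alive,v1)
Op 4: N2 marks N1=suspect -> (suspect,v1)
Op 5: N1 marks N1=dead -> (dead,v2)
Op 6: gossip N1<->N2 -> N1.N0=(alive,v1) N1.N1=(dead,v2) N1.N2=(alive,v0) | N2.N0=(alive,v1) N2.N1=(dead,v2) N2.N2=(alive,v0)
Op 7: N0 marks N1=suspect -> (suspect,v1)
Op 8: N0 marks N2=suspect -> (suspect,v1)
Op 9: gossip N1<->N2 -> N1.N0=(alive,v1) N1.N1=(dead,v2) N1.N2=(alive,v0) | N2.N0=(alive,v1) N2.N1=(dead,v2) N2.N2=(alive,v0)

Answer: N0=alive,1 N1=dead,2 N2=alive,0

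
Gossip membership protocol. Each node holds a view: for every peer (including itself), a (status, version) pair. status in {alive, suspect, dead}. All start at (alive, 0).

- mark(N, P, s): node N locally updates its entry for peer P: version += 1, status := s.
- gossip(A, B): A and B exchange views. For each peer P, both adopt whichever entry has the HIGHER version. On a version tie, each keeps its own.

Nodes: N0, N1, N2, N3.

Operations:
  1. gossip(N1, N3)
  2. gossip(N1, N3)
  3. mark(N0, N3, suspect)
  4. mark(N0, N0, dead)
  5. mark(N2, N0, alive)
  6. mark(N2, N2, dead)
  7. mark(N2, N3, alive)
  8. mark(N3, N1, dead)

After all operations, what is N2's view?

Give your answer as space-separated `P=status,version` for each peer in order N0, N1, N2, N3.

Op 1: gossip N1<->N3 -> N1.N0=(alive,v0) N1.N1=(alive,v0) N1.N2=(alive,v0) N1.N3=(alive,v0) | N3.N0=(alive,v0) N3.N1=(alive,v0) N3.N2=(alive,v0) N3.N3=(alive,v0)
Op 2: gossip N1<->N3 -> N1.N0=(alive,v0) N1.N1=(alive,v0) N1.N2=(alive,v0) N1.N3=(alive,v0) | N3.N0=(alive,v0) N3.N1=(alive,v0) N3.N2=(alive,v0) N3.N3=(alive,v0)
Op 3: N0 marks N3=suspect -> (suspect,v1)
Op 4: N0 marks N0=dead -> (dead,v1)
Op 5: N2 marks N0=alive -> (alive,v1)
Op 6: N2 marks N2=dead -> (dead,v1)
Op 7: N2 marks N3=alive -> (alive,v1)
Op 8: N3 marks N1=dead -> (dead,v1)

Answer: N0=alive,1 N1=alive,0 N2=dead,1 N3=alive,1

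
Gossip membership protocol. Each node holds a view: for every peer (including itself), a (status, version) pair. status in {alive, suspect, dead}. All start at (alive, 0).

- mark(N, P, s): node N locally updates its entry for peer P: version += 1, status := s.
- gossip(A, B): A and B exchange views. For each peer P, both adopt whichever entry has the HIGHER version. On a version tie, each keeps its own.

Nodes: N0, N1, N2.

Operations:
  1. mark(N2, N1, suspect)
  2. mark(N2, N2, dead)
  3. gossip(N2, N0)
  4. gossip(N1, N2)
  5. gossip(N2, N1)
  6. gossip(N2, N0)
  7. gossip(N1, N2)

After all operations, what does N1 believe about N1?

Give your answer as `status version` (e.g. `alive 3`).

Answer: suspect 1

Derivation:
Op 1: N2 marks N1=suspect -> (suspect,v1)
Op 2: N2 marks N2=dead -> (dead,v1)
Op 3: gossip N2<->N0 -> N2.N0=(alive,v0) N2.N1=(suspect,v1) N2.N2=(dead,v1) | N0.N0=(alive,v0) N0.N1=(suspect,v1) N0.N2=(dead,v1)
Op 4: gossip N1<->N2 -> N1.N0=(alive,v0) N1.N1=(suspect,v1) N1.N2=(dead,v1) | N2.N0=(alive,v0) N2.N1=(suspect,v1) N2.N2=(dead,v1)
Op 5: gossip N2<->N1 -> N2.N0=(alive,v0) N2.N1=(suspect,v1) N2.N2=(dead,v1) | N1.N0=(alive,v0) N1.N1=(suspect,v1) N1.N2=(dead,v1)
Op 6: gossip N2<->N0 -> N2.N0=(alive,v0) N2.N1=(suspect,v1) N2.N2=(dead,v1) | N0.N0=(alive,v0) N0.N1=(suspect,v1) N0.N2=(dead,v1)
Op 7: gossip N1<->N2 -> N1.N0=(alive,v0) N1.N1=(suspect,v1) N1.N2=(dead,v1) | N2.N0=(alive,v0) N2.N1=(suspect,v1) N2.N2=(dead,v1)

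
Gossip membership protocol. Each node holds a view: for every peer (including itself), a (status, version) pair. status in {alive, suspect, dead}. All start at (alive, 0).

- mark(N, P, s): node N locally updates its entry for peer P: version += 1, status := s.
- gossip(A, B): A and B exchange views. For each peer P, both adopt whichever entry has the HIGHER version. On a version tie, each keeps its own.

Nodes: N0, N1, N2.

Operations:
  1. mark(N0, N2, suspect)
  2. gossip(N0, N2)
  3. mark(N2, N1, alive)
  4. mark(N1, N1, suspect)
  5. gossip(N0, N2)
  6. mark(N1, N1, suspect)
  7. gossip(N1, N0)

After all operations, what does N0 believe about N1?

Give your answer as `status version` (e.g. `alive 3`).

Op 1: N0 marks N2=suspect -> (suspect,v1)
Op 2: gossip N0<->N2 -> N0.N0=(alive,v0) N0.N1=(alive,v0) N0.N2=(suspect,v1) | N2.N0=(alive,v0) N2.N1=(alive,v0) N2.N2=(suspect,v1)
Op 3: N2 marks N1=alive -> (alive,v1)
Op 4: N1 marks N1=suspect -> (suspect,v1)
Op 5: gossip N0<->N2 -> N0.N0=(alive,v0) N0.N1=(alive,v1) N0.N2=(suspect,v1) | N2.N0=(alive,v0) N2.N1=(alive,v1) N2.N2=(suspect,v1)
Op 6: N1 marks N1=suspect -> (suspect,v2)
Op 7: gossip N1<->N0 -> N1.N0=(alive,v0) N1.N1=(suspect,v2) N1.N2=(suspect,v1) | N0.N0=(alive,v0) N0.N1=(suspect,v2) N0.N2=(suspect,v1)

Answer: suspect 2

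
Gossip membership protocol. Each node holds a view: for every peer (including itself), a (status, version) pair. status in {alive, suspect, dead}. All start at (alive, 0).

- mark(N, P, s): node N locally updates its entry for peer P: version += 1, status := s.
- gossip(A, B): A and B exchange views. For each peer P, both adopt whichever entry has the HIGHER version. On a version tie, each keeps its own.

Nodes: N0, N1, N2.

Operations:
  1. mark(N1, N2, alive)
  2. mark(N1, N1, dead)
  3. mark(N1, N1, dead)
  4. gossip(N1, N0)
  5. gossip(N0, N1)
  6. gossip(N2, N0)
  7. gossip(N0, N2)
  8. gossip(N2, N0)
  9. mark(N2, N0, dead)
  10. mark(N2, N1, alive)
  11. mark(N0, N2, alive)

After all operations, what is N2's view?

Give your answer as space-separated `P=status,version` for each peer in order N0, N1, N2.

Answer: N0=dead,1 N1=alive,3 N2=alive,1

Derivation:
Op 1: N1 marks N2=alive -> (alive,v1)
Op 2: N1 marks N1=dead -> (dead,v1)
Op 3: N1 marks N1=dead -> (dead,v2)
Op 4: gossip N1<->N0 -> N1.N0=(alive,v0) N1.N1=(dead,v2) N1.N2=(alive,v1) | N0.N0=(alive,v0) N0.N1=(dead,v2) N0.N2=(alive,v1)
Op 5: gossip N0<->N1 -> N0.N0=(alive,v0) N0.N1=(dead,v2) N0.N2=(alive,v1) | N1.N0=(alive,v0) N1.N1=(dead,v2) N1.N2=(alive,v1)
Op 6: gossip N2<->N0 -> N2.N0=(alive,v0) N2.N1=(dead,v2) N2.N2=(alive,v1) | N0.N0=(alive,v0) N0.N1=(dead,v2) N0.N2=(alive,v1)
Op 7: gossip N0<->N2 -> N0.N0=(alive,v0) N0.N1=(dead,v2) N0.N2=(alive,v1) | N2.N0=(alive,v0) N2.N1=(dead,v2) N2.N2=(alive,v1)
Op 8: gossip N2<->N0 -> N2.N0=(alive,v0) N2.N1=(dead,v2) N2.N2=(alive,v1) | N0.N0=(alive,v0) N0.N1=(dead,v2) N0.N2=(alive,v1)
Op 9: N2 marks N0=dead -> (dead,v1)
Op 10: N2 marks N1=alive -> (alive,v3)
Op 11: N0 marks N2=alive -> (alive,v2)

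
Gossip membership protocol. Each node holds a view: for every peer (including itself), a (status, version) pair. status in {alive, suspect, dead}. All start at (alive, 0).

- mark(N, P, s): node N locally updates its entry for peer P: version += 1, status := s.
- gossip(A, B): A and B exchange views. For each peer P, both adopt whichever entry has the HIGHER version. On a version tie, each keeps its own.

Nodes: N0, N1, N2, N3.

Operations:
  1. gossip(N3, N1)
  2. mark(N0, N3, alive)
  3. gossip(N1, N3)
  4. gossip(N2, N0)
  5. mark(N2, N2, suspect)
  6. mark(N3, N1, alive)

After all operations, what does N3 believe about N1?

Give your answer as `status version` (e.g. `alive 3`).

Op 1: gossip N3<->N1 -> N3.N0=(alive,v0) N3.N1=(alive,v0) N3.N2=(alive,v0) N3.N3=(alive,v0) | N1.N0=(alive,v0) N1.N1=(alive,v0) N1.N2=(alive,v0) N1.N3=(alive,v0)
Op 2: N0 marks N3=alive -> (alive,v1)
Op 3: gossip N1<->N3 -> N1.N0=(alive,v0) N1.N1=(alive,v0) N1.N2=(alive,v0) N1.N3=(alive,v0) | N3.N0=(alive,v0) N3.N1=(alive,v0) N3.N2=(alive,v0) N3.N3=(alive,v0)
Op 4: gossip N2<->N0 -> N2.N0=(alive,v0) N2.N1=(alive,v0) N2.N2=(alive,v0) N2.N3=(alive,v1) | N0.N0=(alive,v0) N0.N1=(alive,v0) N0.N2=(alive,v0) N0.N3=(alive,v1)
Op 5: N2 marks N2=suspect -> (suspect,v1)
Op 6: N3 marks N1=alive -> (alive,v1)

Answer: alive 1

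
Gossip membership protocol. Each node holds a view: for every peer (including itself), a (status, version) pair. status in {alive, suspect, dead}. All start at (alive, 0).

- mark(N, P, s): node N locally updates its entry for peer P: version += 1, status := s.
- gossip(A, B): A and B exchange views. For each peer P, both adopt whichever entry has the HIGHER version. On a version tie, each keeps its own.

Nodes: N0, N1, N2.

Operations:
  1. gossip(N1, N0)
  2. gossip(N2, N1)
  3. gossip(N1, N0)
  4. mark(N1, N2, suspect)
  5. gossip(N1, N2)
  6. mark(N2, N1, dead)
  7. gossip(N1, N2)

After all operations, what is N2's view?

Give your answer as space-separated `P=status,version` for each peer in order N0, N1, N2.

Op 1: gossip N1<->N0 -> N1.N0=(alive,v0) N1.N1=(alive,v0) N1.N2=(alive,v0) | N0.N0=(alive,v0) N0.N1=(alive,v0) N0.N2=(alive,v0)
Op 2: gossip N2<->N1 -> N2.N0=(alive,v0) N2.N1=(alive,v0) N2.N2=(alive,v0) | N1.N0=(alive,v0) N1.N1=(alive,v0) N1.N2=(alive,v0)
Op 3: gossip N1<->N0 -> N1.N0=(alive,v0) N1.N1=(alive,v0) N1.N2=(alive,v0) | N0.N0=(alive,v0) N0.N1=(alive,v0) N0.N2=(alive,v0)
Op 4: N1 marks N2=suspect -> (suspect,v1)
Op 5: gossip N1<->N2 -> N1.N0=(alive,v0) N1.N1=(alive,v0) N1.N2=(suspect,v1) | N2.N0=(alive,v0) N2.N1=(alive,v0) N2.N2=(suspect,v1)
Op 6: N2 marks N1=dead -> (dead,v1)
Op 7: gossip N1<->N2 -> N1.N0=(alive,v0) N1.N1=(dead,v1) N1.N2=(suspect,v1) | N2.N0=(alive,v0) N2.N1=(dead,v1) N2.N2=(suspect,v1)

Answer: N0=alive,0 N1=dead,1 N2=suspect,1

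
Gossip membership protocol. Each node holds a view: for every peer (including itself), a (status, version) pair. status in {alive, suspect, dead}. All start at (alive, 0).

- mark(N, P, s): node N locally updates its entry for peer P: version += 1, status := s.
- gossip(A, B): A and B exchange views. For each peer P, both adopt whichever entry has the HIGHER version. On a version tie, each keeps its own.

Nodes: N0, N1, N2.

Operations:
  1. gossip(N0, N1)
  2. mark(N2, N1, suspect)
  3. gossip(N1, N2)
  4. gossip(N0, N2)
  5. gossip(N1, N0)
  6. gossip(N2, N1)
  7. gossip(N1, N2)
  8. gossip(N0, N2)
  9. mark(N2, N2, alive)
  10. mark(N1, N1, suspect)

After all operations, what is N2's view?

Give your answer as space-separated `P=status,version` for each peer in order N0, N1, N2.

Answer: N0=alive,0 N1=suspect,1 N2=alive,1

Derivation:
Op 1: gossip N0<->N1 -> N0.N0=(alive,v0) N0.N1=(alive,v0) N0.N2=(alive,v0) | N1.N0=(alive,v0) N1.N1=(alive,v0) N1.N2=(alive,v0)
Op 2: N2 marks N1=suspect -> (suspect,v1)
Op 3: gossip N1<->N2 -> N1.N0=(alive,v0) N1.N1=(suspect,v1) N1.N2=(alive,v0) | N2.N0=(alive,v0) N2.N1=(suspect,v1) N2.N2=(alive,v0)
Op 4: gossip N0<->N2 -> N0.N0=(alive,v0) N0.N1=(suspect,v1) N0.N2=(alive,v0) | N2.N0=(alive,v0) N2.N1=(suspect,v1) N2.N2=(alive,v0)
Op 5: gossip N1<->N0 -> N1.N0=(alive,v0) N1.N1=(suspect,v1) N1.N2=(alive,v0) | N0.N0=(alive,v0) N0.N1=(suspect,v1) N0.N2=(alive,v0)
Op 6: gossip N2<->N1 -> N2.N0=(alive,v0) N2.N1=(suspect,v1) N2.N2=(alive,v0) | N1.N0=(alive,v0) N1.N1=(suspect,v1) N1.N2=(alive,v0)
Op 7: gossip N1<->N2 -> N1.N0=(alive,v0) N1.N1=(suspect,v1) N1.N2=(alive,v0) | N2.N0=(alive,v0) N2.N1=(suspect,v1) N2.N2=(alive,v0)
Op 8: gossip N0<->N2 -> N0.N0=(alive,v0) N0.N1=(suspect,v1) N0.N2=(alive,v0) | N2.N0=(alive,v0) N2.N1=(suspect,v1) N2.N2=(alive,v0)
Op 9: N2 marks N2=alive -> (alive,v1)
Op 10: N1 marks N1=suspect -> (suspect,v2)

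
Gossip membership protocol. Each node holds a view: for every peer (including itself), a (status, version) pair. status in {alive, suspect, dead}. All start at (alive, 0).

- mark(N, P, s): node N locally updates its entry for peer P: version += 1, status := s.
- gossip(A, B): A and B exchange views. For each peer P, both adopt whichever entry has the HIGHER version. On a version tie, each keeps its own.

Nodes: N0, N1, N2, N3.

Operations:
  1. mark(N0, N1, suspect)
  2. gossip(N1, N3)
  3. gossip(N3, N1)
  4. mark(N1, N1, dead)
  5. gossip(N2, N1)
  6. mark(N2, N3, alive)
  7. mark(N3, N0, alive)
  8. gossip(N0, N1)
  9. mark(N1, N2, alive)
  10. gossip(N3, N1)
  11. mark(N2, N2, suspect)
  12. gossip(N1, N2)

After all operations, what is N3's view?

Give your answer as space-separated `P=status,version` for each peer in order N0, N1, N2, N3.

Answer: N0=alive,1 N1=dead,1 N2=alive,1 N3=alive,0

Derivation:
Op 1: N0 marks N1=suspect -> (suspect,v1)
Op 2: gossip N1<->N3 -> N1.N0=(alive,v0) N1.N1=(alive,v0) N1.N2=(alive,v0) N1.N3=(alive,v0) | N3.N0=(alive,v0) N3.N1=(alive,v0) N3.N2=(alive,v0) N3.N3=(alive,v0)
Op 3: gossip N3<->N1 -> N3.N0=(alive,v0) N3.N1=(alive,v0) N3.N2=(alive,v0) N3.N3=(alive,v0) | N1.N0=(alive,v0) N1.N1=(alive,v0) N1.N2=(alive,v0) N1.N3=(alive,v0)
Op 4: N1 marks N1=dead -> (dead,v1)
Op 5: gossip N2<->N1 -> N2.N0=(alive,v0) N2.N1=(dead,v1) N2.N2=(alive,v0) N2.N3=(alive,v0) | N1.N0=(alive,v0) N1.N1=(dead,v1) N1.N2=(alive,v0) N1.N3=(alive,v0)
Op 6: N2 marks N3=alive -> (alive,v1)
Op 7: N3 marks N0=alive -> (alive,v1)
Op 8: gossip N0<->N1 -> N0.N0=(alive,v0) N0.N1=(suspect,v1) N0.N2=(alive,v0) N0.N3=(alive,v0) | N1.N0=(alive,v0) N1.N1=(dead,v1) N1.N2=(alive,v0) N1.N3=(alive,v0)
Op 9: N1 marks N2=alive -> (alive,v1)
Op 10: gossip N3<->N1 -> N3.N0=(alive,v1) N3.N1=(dead,v1) N3.N2=(alive,v1) N3.N3=(alive,v0) | N1.N0=(alive,v1) N1.N1=(dead,v1) N1.N2=(alive,v1) N1.N3=(alive,v0)
Op 11: N2 marks N2=suspect -> (suspect,v1)
Op 12: gossip N1<->N2 -> N1.N0=(alive,v1) N1.N1=(dead,v1) N1.N2=(alive,v1) N1.N3=(alive,v1) | N2.N0=(alive,v1) N2.N1=(dead,v1) N2.N2=(suspect,v1) N2.N3=(alive,v1)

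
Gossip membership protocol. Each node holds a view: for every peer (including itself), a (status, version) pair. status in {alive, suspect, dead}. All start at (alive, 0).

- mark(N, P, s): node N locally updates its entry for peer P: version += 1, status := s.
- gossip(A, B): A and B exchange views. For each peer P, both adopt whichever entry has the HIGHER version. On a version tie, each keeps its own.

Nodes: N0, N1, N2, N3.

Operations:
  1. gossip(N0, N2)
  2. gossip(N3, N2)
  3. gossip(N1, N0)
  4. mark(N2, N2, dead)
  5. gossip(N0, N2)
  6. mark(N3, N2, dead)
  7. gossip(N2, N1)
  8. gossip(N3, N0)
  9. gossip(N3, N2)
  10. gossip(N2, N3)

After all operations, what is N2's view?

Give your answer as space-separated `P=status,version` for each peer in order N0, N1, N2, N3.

Answer: N0=alive,0 N1=alive,0 N2=dead,1 N3=alive,0

Derivation:
Op 1: gossip N0<->N2 -> N0.N0=(alive,v0) N0.N1=(alive,v0) N0.N2=(alive,v0) N0.N3=(alive,v0) | N2.N0=(alive,v0) N2.N1=(alive,v0) N2.N2=(alive,v0) N2.N3=(alive,v0)
Op 2: gossip N3<->N2 -> N3.N0=(alive,v0) N3.N1=(alive,v0) N3.N2=(alive,v0) N3.N3=(alive,v0) | N2.N0=(alive,v0) N2.N1=(alive,v0) N2.N2=(alive,v0) N2.N3=(alive,v0)
Op 3: gossip N1<->N0 -> N1.N0=(alive,v0) N1.N1=(alive,v0) N1.N2=(alive,v0) N1.N3=(alive,v0) | N0.N0=(alive,v0) N0.N1=(alive,v0) N0.N2=(alive,v0) N0.N3=(alive,v0)
Op 4: N2 marks N2=dead -> (dead,v1)
Op 5: gossip N0<->N2 -> N0.N0=(alive,v0) N0.N1=(alive,v0) N0.N2=(dead,v1) N0.N3=(alive,v0) | N2.N0=(alive,v0) N2.N1=(alive,v0) N2.N2=(dead,v1) N2.N3=(alive,v0)
Op 6: N3 marks N2=dead -> (dead,v1)
Op 7: gossip N2<->N1 -> N2.N0=(alive,v0) N2.N1=(alive,v0) N2.N2=(dead,v1) N2.N3=(alive,v0) | N1.N0=(alive,v0) N1.N1=(alive,v0) N1.N2=(dead,v1) N1.N3=(alive,v0)
Op 8: gossip N3<->N0 -> N3.N0=(alive,v0) N3.N1=(alive,v0) N3.N2=(dead,v1) N3.N3=(alive,v0) | N0.N0=(alive,v0) N0.N1=(alive,v0) N0.N2=(dead,v1) N0.N3=(alive,v0)
Op 9: gossip N3<->N2 -> N3.N0=(alive,v0) N3.N1=(alive,v0) N3.N2=(dead,v1) N3.N3=(alive,v0) | N2.N0=(alive,v0) N2.N1=(alive,v0) N2.N2=(dead,v1) N2.N3=(alive,v0)
Op 10: gossip N2<->N3 -> N2.N0=(alive,v0) N2.N1=(alive,v0) N2.N2=(dead,v1) N2.N3=(alive,v0) | N3.N0=(alive,v0) N3.N1=(alive,v0) N3.N2=(dead,v1) N3.N3=(alive,v0)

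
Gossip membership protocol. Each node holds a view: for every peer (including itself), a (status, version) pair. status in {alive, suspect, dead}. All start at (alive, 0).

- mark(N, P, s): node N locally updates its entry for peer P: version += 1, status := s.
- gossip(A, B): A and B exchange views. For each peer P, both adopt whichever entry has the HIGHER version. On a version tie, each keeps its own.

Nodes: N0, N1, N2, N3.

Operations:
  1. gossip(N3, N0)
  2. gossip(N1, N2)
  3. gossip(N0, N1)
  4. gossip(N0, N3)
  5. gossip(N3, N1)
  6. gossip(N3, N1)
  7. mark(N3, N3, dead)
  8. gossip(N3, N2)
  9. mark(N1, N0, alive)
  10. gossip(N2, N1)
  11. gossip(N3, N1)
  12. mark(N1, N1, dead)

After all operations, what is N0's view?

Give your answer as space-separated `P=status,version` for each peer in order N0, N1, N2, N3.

Op 1: gossip N3<->N0 -> N3.N0=(alive,v0) N3.N1=(alive,v0) N3.N2=(alive,v0) N3.N3=(alive,v0) | N0.N0=(alive,v0) N0.N1=(alive,v0) N0.N2=(alive,v0) N0.N3=(alive,v0)
Op 2: gossip N1<->N2 -> N1.N0=(alive,v0) N1.N1=(alive,v0) N1.N2=(alive,v0) N1.N3=(alive,v0) | N2.N0=(alive,v0) N2.N1=(alive,v0) N2.N2=(alive,v0) N2.N3=(alive,v0)
Op 3: gossip N0<->N1 -> N0.N0=(alive,v0) N0.N1=(alive,v0) N0.N2=(alive,v0) N0.N3=(alive,v0) | N1.N0=(alive,v0) N1.N1=(alive,v0) N1.N2=(alive,v0) N1.N3=(alive,v0)
Op 4: gossip N0<->N3 -> N0.N0=(alive,v0) N0.N1=(alive,v0) N0.N2=(alive,v0) N0.N3=(alive,v0) | N3.N0=(alive,v0) N3.N1=(alive,v0) N3.N2=(alive,v0) N3.N3=(alive,v0)
Op 5: gossip N3<->N1 -> N3.N0=(alive,v0) N3.N1=(alive,v0) N3.N2=(alive,v0) N3.N3=(alive,v0) | N1.N0=(alive,v0) N1.N1=(alive,v0) N1.N2=(alive,v0) N1.N3=(alive,v0)
Op 6: gossip N3<->N1 -> N3.N0=(alive,v0) N3.N1=(alive,v0) N3.N2=(alive,v0) N3.N3=(alive,v0) | N1.N0=(alive,v0) N1.N1=(alive,v0) N1.N2=(alive,v0) N1.N3=(alive,v0)
Op 7: N3 marks N3=dead -> (dead,v1)
Op 8: gossip N3<->N2 -> N3.N0=(alive,v0) N3.N1=(alive,v0) N3.N2=(alive,v0) N3.N3=(dead,v1) | N2.N0=(alive,v0) N2.N1=(alive,v0) N2.N2=(alive,v0) N2.N3=(dead,v1)
Op 9: N1 marks N0=alive -> (alive,v1)
Op 10: gossip N2<->N1 -> N2.N0=(alive,v1) N2.N1=(alive,v0) N2.N2=(alive,v0) N2.N3=(dead,v1) | N1.N0=(alive,v1) N1.N1=(alive,v0) N1.N2=(alive,v0) N1.N3=(dead,v1)
Op 11: gossip N3<->N1 -> N3.N0=(alive,v1) N3.N1=(alive,v0) N3.N2=(alive,v0) N3.N3=(dead,v1) | N1.N0=(alive,v1) N1.N1=(alive,v0) N1.N2=(alive,v0) N1.N3=(dead,v1)
Op 12: N1 marks N1=dead -> (dead,v1)

Answer: N0=alive,0 N1=alive,0 N2=alive,0 N3=alive,0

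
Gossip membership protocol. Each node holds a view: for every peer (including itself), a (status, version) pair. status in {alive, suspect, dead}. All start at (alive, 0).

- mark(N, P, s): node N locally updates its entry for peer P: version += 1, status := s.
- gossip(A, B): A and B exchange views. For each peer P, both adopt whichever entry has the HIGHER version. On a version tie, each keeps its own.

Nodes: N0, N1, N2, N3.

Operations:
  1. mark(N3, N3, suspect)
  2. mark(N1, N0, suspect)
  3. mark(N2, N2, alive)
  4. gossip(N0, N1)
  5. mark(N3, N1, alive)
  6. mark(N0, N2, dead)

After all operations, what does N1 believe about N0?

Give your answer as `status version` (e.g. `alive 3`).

Op 1: N3 marks N3=suspect -> (suspect,v1)
Op 2: N1 marks N0=suspect -> (suspect,v1)
Op 3: N2 marks N2=alive -> (alive,v1)
Op 4: gossip N0<->N1 -> N0.N0=(suspect,v1) N0.N1=(alive,v0) N0.N2=(alive,v0) N0.N3=(alive,v0) | N1.N0=(suspect,v1) N1.N1=(alive,v0) N1.N2=(alive,v0) N1.N3=(alive,v0)
Op 5: N3 marks N1=alive -> (alive,v1)
Op 6: N0 marks N2=dead -> (dead,v1)

Answer: suspect 1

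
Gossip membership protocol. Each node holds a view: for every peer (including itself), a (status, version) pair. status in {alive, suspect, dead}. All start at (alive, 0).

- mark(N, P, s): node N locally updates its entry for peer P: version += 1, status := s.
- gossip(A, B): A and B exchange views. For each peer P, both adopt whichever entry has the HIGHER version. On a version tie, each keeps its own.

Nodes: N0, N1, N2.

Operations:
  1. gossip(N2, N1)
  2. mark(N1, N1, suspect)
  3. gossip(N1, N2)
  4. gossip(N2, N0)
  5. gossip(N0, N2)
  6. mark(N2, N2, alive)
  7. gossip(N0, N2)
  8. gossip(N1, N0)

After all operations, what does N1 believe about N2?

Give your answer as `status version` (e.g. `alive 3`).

Answer: alive 1

Derivation:
Op 1: gossip N2<->N1 -> N2.N0=(alive,v0) N2.N1=(alive,v0) N2.N2=(alive,v0) | N1.N0=(alive,v0) N1.N1=(alive,v0) N1.N2=(alive,v0)
Op 2: N1 marks N1=suspect -> (suspect,v1)
Op 3: gossip N1<->N2 -> N1.N0=(alive,v0) N1.N1=(suspect,v1) N1.N2=(alive,v0) | N2.N0=(alive,v0) N2.N1=(suspect,v1) N2.N2=(alive,v0)
Op 4: gossip N2<->N0 -> N2.N0=(alive,v0) N2.N1=(suspect,v1) N2.N2=(alive,v0) | N0.N0=(alive,v0) N0.N1=(suspect,v1) N0.N2=(alive,v0)
Op 5: gossip N0<->N2 -> N0.N0=(alive,v0) N0.N1=(suspect,v1) N0.N2=(alive,v0) | N2.N0=(alive,v0) N2.N1=(suspect,v1) N2.N2=(alive,v0)
Op 6: N2 marks N2=alive -> (alive,v1)
Op 7: gossip N0<->N2 -> N0.N0=(alive,v0) N0.N1=(suspect,v1) N0.N2=(alive,v1) | N2.N0=(alive,v0) N2.N1=(suspect,v1) N2.N2=(alive,v1)
Op 8: gossip N1<->N0 -> N1.N0=(alive,v0) N1.N1=(suspect,v1) N1.N2=(alive,v1) | N0.N0=(alive,v0) N0.N1=(suspect,v1) N0.N2=(alive,v1)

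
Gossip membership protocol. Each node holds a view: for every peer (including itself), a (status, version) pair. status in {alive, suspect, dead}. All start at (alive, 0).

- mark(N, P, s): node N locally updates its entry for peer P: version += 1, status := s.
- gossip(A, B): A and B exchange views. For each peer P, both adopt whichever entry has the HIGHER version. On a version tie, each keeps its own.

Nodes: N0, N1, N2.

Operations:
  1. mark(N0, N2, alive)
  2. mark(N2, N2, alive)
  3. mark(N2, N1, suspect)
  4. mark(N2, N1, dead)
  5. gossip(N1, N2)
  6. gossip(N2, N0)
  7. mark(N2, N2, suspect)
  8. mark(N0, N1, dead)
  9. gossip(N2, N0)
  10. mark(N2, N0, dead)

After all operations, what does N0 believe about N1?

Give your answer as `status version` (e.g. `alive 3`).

Op 1: N0 marks N2=alive -> (alive,v1)
Op 2: N2 marks N2=alive -> (alive,v1)
Op 3: N2 marks N1=suspect -> (suspect,v1)
Op 4: N2 marks N1=dead -> (dead,v2)
Op 5: gossip N1<->N2 -> N1.N0=(alive,v0) N1.N1=(dead,v2) N1.N2=(alive,v1) | N2.N0=(alive,v0) N2.N1=(dead,v2) N2.N2=(alive,v1)
Op 6: gossip N2<->N0 -> N2.N0=(alive,v0) N2.N1=(dead,v2) N2.N2=(alive,v1) | N0.N0=(alive,v0) N0.N1=(dead,v2) N0.N2=(alive,v1)
Op 7: N2 marks N2=suspect -> (suspect,v2)
Op 8: N0 marks N1=dead -> (dead,v3)
Op 9: gossip N2<->N0 -> N2.N0=(alive,v0) N2.N1=(dead,v3) N2.N2=(suspect,v2) | N0.N0=(alive,v0) N0.N1=(dead,v3) N0.N2=(suspect,v2)
Op 10: N2 marks N0=dead -> (dead,v1)

Answer: dead 3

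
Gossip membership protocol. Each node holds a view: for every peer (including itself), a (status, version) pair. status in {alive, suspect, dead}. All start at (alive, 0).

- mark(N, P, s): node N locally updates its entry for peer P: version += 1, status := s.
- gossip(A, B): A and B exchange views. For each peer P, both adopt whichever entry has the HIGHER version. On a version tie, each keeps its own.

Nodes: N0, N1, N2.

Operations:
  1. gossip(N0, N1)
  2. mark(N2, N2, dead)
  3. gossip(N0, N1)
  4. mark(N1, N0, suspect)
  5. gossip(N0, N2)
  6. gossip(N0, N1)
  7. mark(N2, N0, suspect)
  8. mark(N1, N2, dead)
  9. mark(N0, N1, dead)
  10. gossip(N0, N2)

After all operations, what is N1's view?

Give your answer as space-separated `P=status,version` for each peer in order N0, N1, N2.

Answer: N0=suspect,1 N1=alive,0 N2=dead,2

Derivation:
Op 1: gossip N0<->N1 -> N0.N0=(alive,v0) N0.N1=(alive,v0) N0.N2=(alive,v0) | N1.N0=(alive,v0) N1.N1=(alive,v0) N1.N2=(alive,v0)
Op 2: N2 marks N2=dead -> (dead,v1)
Op 3: gossip N0<->N1 -> N0.N0=(alive,v0) N0.N1=(alive,v0) N0.N2=(alive,v0) | N1.N0=(alive,v0) N1.N1=(alive,v0) N1.N2=(alive,v0)
Op 4: N1 marks N0=suspect -> (suspect,v1)
Op 5: gossip N0<->N2 -> N0.N0=(alive,v0) N0.N1=(alive,v0) N0.N2=(dead,v1) | N2.N0=(alive,v0) N2.N1=(alive,v0) N2.N2=(dead,v1)
Op 6: gossip N0<->N1 -> N0.N0=(suspect,v1) N0.N1=(alive,v0) N0.N2=(dead,v1) | N1.N0=(suspect,v1) N1.N1=(alive,v0) N1.N2=(dead,v1)
Op 7: N2 marks N0=suspect -> (suspect,v1)
Op 8: N1 marks N2=dead -> (dead,v2)
Op 9: N0 marks N1=dead -> (dead,v1)
Op 10: gossip N0<->N2 -> N0.N0=(suspect,v1) N0.N1=(dead,v1) N0.N2=(dead,v1) | N2.N0=(suspect,v1) N2.N1=(dead,v1) N2.N2=(dead,v1)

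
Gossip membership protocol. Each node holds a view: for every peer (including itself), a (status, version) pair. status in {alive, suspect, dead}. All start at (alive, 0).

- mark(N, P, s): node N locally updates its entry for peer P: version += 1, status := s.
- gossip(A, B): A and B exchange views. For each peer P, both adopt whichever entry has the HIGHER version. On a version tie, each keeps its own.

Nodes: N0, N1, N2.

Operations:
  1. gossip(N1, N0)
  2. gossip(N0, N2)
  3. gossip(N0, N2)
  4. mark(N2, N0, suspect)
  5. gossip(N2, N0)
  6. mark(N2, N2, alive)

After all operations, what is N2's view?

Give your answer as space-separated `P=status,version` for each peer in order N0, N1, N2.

Answer: N0=suspect,1 N1=alive,0 N2=alive,1

Derivation:
Op 1: gossip N1<->N0 -> N1.N0=(alive,v0) N1.N1=(alive,v0) N1.N2=(alive,v0) | N0.N0=(alive,v0) N0.N1=(alive,v0) N0.N2=(alive,v0)
Op 2: gossip N0<->N2 -> N0.N0=(alive,v0) N0.N1=(alive,v0) N0.N2=(alive,v0) | N2.N0=(alive,v0) N2.N1=(alive,v0) N2.N2=(alive,v0)
Op 3: gossip N0<->N2 -> N0.N0=(alive,v0) N0.N1=(alive,v0) N0.N2=(alive,v0) | N2.N0=(alive,v0) N2.N1=(alive,v0) N2.N2=(alive,v0)
Op 4: N2 marks N0=suspect -> (suspect,v1)
Op 5: gossip N2<->N0 -> N2.N0=(suspect,v1) N2.N1=(alive,v0) N2.N2=(alive,v0) | N0.N0=(suspect,v1) N0.N1=(alive,v0) N0.N2=(alive,v0)
Op 6: N2 marks N2=alive -> (alive,v1)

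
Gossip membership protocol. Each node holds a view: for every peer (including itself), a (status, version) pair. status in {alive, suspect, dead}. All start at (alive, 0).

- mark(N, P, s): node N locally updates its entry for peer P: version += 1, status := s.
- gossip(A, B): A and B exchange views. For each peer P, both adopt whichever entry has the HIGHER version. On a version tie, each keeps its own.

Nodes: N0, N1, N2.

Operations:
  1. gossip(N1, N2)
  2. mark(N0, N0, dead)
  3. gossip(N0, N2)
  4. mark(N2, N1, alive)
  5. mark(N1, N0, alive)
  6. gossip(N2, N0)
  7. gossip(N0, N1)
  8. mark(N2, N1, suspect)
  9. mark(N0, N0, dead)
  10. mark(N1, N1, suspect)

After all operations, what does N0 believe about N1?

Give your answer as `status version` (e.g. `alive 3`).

Answer: alive 1

Derivation:
Op 1: gossip N1<->N2 -> N1.N0=(alive,v0) N1.N1=(alive,v0) N1.N2=(alive,v0) | N2.N0=(alive,v0) N2.N1=(alive,v0) N2.N2=(alive,v0)
Op 2: N0 marks N0=dead -> (dead,v1)
Op 3: gossip N0<->N2 -> N0.N0=(dead,v1) N0.N1=(alive,v0) N0.N2=(alive,v0) | N2.N0=(dead,v1) N2.N1=(alive,v0) N2.N2=(alive,v0)
Op 4: N2 marks N1=alive -> (alive,v1)
Op 5: N1 marks N0=alive -> (alive,v1)
Op 6: gossip N2<->N0 -> N2.N0=(dead,v1) N2.N1=(alive,v1) N2.N2=(alive,v0) | N0.N0=(dead,v1) N0.N1=(alive,v1) N0.N2=(alive,v0)
Op 7: gossip N0<->N1 -> N0.N0=(dead,v1) N0.N1=(alive,v1) N0.N2=(alive,v0) | N1.N0=(alive,v1) N1.N1=(alive,v1) N1.N2=(alive,v0)
Op 8: N2 marks N1=suspect -> (suspect,v2)
Op 9: N0 marks N0=dead -> (dead,v2)
Op 10: N1 marks N1=suspect -> (suspect,v2)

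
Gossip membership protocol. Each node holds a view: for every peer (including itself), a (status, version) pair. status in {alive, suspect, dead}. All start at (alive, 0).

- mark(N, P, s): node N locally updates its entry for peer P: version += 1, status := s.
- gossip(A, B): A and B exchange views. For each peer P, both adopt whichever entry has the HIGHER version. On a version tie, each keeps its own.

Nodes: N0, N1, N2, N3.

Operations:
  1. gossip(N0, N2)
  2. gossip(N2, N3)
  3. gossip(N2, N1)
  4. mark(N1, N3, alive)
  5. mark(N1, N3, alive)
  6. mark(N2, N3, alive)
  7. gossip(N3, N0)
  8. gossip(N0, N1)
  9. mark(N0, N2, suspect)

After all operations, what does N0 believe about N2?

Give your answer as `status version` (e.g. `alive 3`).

Answer: suspect 1

Derivation:
Op 1: gossip N0<->N2 -> N0.N0=(alive,v0) N0.N1=(alive,v0) N0.N2=(alive,v0) N0.N3=(alive,v0) | N2.N0=(alive,v0) N2.N1=(alive,v0) N2.N2=(alive,v0) N2.N3=(alive,v0)
Op 2: gossip N2<->N3 -> N2.N0=(alive,v0) N2.N1=(alive,v0) N2.N2=(alive,v0) N2.N3=(alive,v0) | N3.N0=(alive,v0) N3.N1=(alive,v0) N3.N2=(alive,v0) N3.N3=(alive,v0)
Op 3: gossip N2<->N1 -> N2.N0=(alive,v0) N2.N1=(alive,v0) N2.N2=(alive,v0) N2.N3=(alive,v0) | N1.N0=(alive,v0) N1.N1=(alive,v0) N1.N2=(alive,v0) N1.N3=(alive,v0)
Op 4: N1 marks N3=alive -> (alive,v1)
Op 5: N1 marks N3=alive -> (alive,v2)
Op 6: N2 marks N3=alive -> (alive,v1)
Op 7: gossip N3<->N0 -> N3.N0=(alive,v0) N3.N1=(alive,v0) N3.N2=(alive,v0) N3.N3=(alive,v0) | N0.N0=(alive,v0) N0.N1=(alive,v0) N0.N2=(alive,v0) N0.N3=(alive,v0)
Op 8: gossip N0<->N1 -> N0.N0=(alive,v0) N0.N1=(alive,v0) N0.N2=(alive,v0) N0.N3=(alive,v2) | N1.N0=(alive,v0) N1.N1=(alive,v0) N1.N2=(alive,v0) N1.N3=(alive,v2)
Op 9: N0 marks N2=suspect -> (suspect,v1)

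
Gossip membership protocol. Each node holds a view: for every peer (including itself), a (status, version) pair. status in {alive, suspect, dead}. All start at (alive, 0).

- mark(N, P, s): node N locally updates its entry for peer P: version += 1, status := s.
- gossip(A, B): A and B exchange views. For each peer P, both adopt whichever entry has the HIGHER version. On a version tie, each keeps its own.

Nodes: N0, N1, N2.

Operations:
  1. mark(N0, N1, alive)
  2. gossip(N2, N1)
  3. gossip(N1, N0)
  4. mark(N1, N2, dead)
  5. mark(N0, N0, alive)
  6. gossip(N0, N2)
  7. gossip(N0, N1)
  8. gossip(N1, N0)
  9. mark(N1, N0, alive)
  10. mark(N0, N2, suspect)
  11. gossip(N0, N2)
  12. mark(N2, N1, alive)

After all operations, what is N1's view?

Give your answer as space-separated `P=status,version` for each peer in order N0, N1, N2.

Op 1: N0 marks N1=alive -> (alive,v1)
Op 2: gossip N2<->N1 -> N2.N0=(alive,v0) N2.N1=(alive,v0) N2.N2=(alive,v0) | N1.N0=(alive,v0) N1.N1=(alive,v0) N1.N2=(alive,v0)
Op 3: gossip N1<->N0 -> N1.N0=(alive,v0) N1.N1=(alive,v1) N1.N2=(alive,v0) | N0.N0=(alive,v0) N0.N1=(alive,v1) N0.N2=(alive,v0)
Op 4: N1 marks N2=dead -> (dead,v1)
Op 5: N0 marks N0=alive -> (alive,v1)
Op 6: gossip N0<->N2 -> N0.N0=(alive,v1) N0.N1=(alive,v1) N0.N2=(alive,v0) | N2.N0=(alive,v1) N2.N1=(alive,v1) N2.N2=(alive,v0)
Op 7: gossip N0<->N1 -> N0.N0=(alive,v1) N0.N1=(alive,v1) N0.N2=(dead,v1) | N1.N0=(alive,v1) N1.N1=(alive,v1) N1.N2=(dead,v1)
Op 8: gossip N1<->N0 -> N1.N0=(alive,v1) N1.N1=(alive,v1) N1.N2=(dead,v1) | N0.N0=(alive,v1) N0.N1=(alive,v1) N0.N2=(dead,v1)
Op 9: N1 marks N0=alive -> (alive,v2)
Op 10: N0 marks N2=suspect -> (suspect,v2)
Op 11: gossip N0<->N2 -> N0.N0=(alive,v1) N0.N1=(alive,v1) N0.N2=(suspect,v2) | N2.N0=(alive,v1) N2.N1=(alive,v1) N2.N2=(suspect,v2)
Op 12: N2 marks N1=alive -> (alive,v2)

Answer: N0=alive,2 N1=alive,1 N2=dead,1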